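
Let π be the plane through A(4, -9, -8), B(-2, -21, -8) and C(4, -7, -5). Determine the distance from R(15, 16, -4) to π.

AB = (-6, -12, 0) and AC = (0, 2, 3), so a normal is n = AB × AC = (-36, 18, -12).
d = |(-36)·15 + 18·16 + (-12)·(-4) − (-210)| / √(1296 + 324 + 144) = |6| / 42 = 1/7.

1/7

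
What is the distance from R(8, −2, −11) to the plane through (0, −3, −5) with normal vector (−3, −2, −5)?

The plane has equation n·(r − (0, −3, −5)) = 0, i.e. n·r = 31.
n = (−3, −2, −5); n·P − 31 = 4; |n| = √38; distance = 4/√38.

2√38/19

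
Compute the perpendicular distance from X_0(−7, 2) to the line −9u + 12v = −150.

79/5

d = |(-9)·(-7) + 12·2 − (-150)| / √(81 + 144) = |237|/15 = 79/5.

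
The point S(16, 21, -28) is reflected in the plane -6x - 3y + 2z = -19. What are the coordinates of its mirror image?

n = (-6, -3, 2), |n|² = 49, n·S − (-19) = -196, so t = -196/49 = -4.
Foot F = S − (-4)·n = (-8, 9, -20); the reflection is 2F − S = (-32, -3, -12).

(-32, -3, -12)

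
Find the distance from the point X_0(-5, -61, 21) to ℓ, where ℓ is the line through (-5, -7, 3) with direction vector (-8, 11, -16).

6√41

Direction vector d = (-8, 11, -16).
AP = (0, -54, 18); AP·d = -882, |AP|² = 3240, |d|² = 441.
distance² = |AP|² − (AP·d)²/|d|² = 3240 − 777924/441 = 1476, so the distance is 6√41.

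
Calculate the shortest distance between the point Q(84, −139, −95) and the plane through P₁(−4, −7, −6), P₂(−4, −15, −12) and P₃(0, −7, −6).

P₁P₂ = (0, −8, −6) and P₁P₃ = (4, 0, 0), so a normal is n = P₁P₂ × P₁P₃ = (0, −24, 32).
Then n·(84, −139, −95) − (−24) = 320.
|n| = √(0 + 576 + 1024) = 40, so the distance is |320|/40 = 8.

8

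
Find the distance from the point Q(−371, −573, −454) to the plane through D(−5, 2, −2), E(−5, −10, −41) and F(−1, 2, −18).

DE = (0, −12, −39) and DF = (4, 0, −16), so a normal is n = DE × DF = (192, −156, 48).
Then n·(−371, −573, −454) − (−1368) = −2268.
|n| = √(36864 + 24336 + 2304) = 252, so the distance is |-2268|/252 = 9.

9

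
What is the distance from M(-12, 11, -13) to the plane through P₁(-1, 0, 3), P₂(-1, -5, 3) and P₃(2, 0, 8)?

7√34/34

P₁P₂ = (0, -5, 0) and P₁P₃ = (3, 0, 5), so a normal is n = P₁P₂ × P₁P₃ = (-25, 0, 15).
Then n·(-12, 11, -13) - 70 = 35.
|n| = √(625 + 0 + 225) = 5√34, so the distance is |35|/(5√34) = 7/√34.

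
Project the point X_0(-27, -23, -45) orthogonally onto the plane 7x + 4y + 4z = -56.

(8, -3, -25)

The perpendicular from X_0 has direction n = (7, 4, 4): r = (-27, -23, -45) + t(7, 4, 4).
Substitute into the plane: n·(X_0 + tn) = -56 gives -461 + 81t = -56, so t = 5.
Foot = (-27, -23, -45) + 5·(7, 4, 4) = (8, -3, -25).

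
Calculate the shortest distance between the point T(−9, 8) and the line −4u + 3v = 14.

46/5

The normal to the line is n = (−4, 3) with |n| = 5.
|n·T − 14| = |60 − 14| = 46, so the distance is 46/5.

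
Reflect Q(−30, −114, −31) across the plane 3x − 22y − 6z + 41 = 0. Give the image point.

n = (3, −22, −6), |n|² = 529, n·Q − (-41) = 2645, so t = 2645/529 = 5.
Foot F = Q − 5·n = (−45, −4, −1); the reflection is 2F − Q = (−60, 106, 29).

(-60, 106, 29)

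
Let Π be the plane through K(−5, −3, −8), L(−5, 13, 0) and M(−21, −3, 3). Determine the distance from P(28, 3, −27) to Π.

KL = (0, 16, 8) and KM = (−16, 0, 11), so a normal is n = KL × KM = (176, −128, 256).
Then n·(28, 3, −27) − (−2544) = 176.
|n| = √(30976 + 16384 + 65536) = 336, so the distance is |176|/336 = 11/21.

11/21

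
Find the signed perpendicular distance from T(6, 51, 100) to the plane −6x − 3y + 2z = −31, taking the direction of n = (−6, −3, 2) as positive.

n·T − (-31) = 42.
|n| = 7, so the signed distance is 42/7 = 6.

6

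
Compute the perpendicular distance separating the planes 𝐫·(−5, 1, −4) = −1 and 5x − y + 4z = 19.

3√42/7

Divide the second equation by -1 to match normals: −5x + y − 4z = -19.
Both planes have normal n = (−5, 1, −4), |n| = √42. Any point on the first plane is at distance |(-19) − (-1)|/|n| = 18/√42 from the second.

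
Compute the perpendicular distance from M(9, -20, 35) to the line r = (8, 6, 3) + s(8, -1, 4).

9√17

Direction vector d = (8, -1, 4).
AP = (1, -26, 32), and AP × d = (-72, 252, 207).
|AP × d|² = 111537 and |d|² = 81, so the distance is √(111537/81) = √1377 = 9√17.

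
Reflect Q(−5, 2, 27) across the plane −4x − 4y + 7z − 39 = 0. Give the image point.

(11, 18, -1)

n = (−4, −4, 7), |n|² = 81, n·Q − 39 = 162, so t = 162/81 = 2.
Foot F = Q − 2·n = (3, 10, 13); the reflection is 2F − Q = (11, 18, −1).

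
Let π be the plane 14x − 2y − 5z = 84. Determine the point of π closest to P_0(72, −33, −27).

(2, -23, -2)

n = (14, −2, −5), |n|² = 225, and n·P_0 − 84 = 1125.
t = 1125/225 = 5, so the foot is P_0 − t·n = (72, −33, −27) − 5·(14, −2, −5) = (2, −23, −2).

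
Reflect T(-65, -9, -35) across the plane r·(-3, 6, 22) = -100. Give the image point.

(-71, 3, 9)

n = (-3, 6, 22), |n|² = 529, n·T − (-100) = -529, so t = -529/529 = -1.
Foot F = T − (-1)·n = (-68, -3, -13); the reflection is 2F − T = (-71, 3, 9).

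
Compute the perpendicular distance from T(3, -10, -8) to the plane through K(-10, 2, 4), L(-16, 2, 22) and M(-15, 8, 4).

KL = (-6, 0, 18) and KM = (-5, 6, 0), so a normal is n = KL × KM = (-108, -90, -36).
Then n·(3, -10, -8) - 756 = 108.
|n| = √(11664 + 8100 + 1296) = 18√65, so the distance is |108|/(18√65) = 6√65/65.

6/√65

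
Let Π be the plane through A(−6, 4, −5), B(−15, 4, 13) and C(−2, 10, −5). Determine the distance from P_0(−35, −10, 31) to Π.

10√61/61

AB = (−9, 0, 18) and AC = (4, 6, 0), so a normal is n = AB × AC = (−108, 72, −54).
Then n·(−35, −10, 31) − 1206 = 180.
|n| = √(11664 + 5184 + 2916) = 18√61, so the distance is |180|/(18√61) = 10√61/61.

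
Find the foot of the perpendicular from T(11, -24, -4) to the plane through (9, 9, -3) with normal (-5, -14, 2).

The perpendicular from T has direction n = (-5, -14, 2): r = (11, -24, -4) + t(-5, -14, 2).
Substitute into the plane: n·(T + tn) = -177 gives 273 + 225t = -177, so t = -2.
Foot = (11, -24, -4) + (-2)·(-5, -14, 2) = (21, 4, -8).

(21, 4, -8)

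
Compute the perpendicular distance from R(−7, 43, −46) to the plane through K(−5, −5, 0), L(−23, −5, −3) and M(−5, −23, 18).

KL = (−18, 0, −3) and KM = (0, −18, 18), so a normal is n = KL × KM = (−54, 324, 324).
n = (−54, 324, 324); n·P − (-1350) = 756; |n| = 54√73; distance = 756/(54√73) = 14/√73.

14√73/73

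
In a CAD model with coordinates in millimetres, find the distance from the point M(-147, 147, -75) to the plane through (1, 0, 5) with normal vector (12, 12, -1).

The plane has equation n·(r − (1, 0, 5)) = 0, i.e. n·r = 7.
Then n·(-147, 147, -75) - 7 = 68.
|n| = √(144 + 144 + 1) = 17, so the distance is |68|/17 = 4.

4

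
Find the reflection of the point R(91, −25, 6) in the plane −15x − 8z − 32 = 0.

n = (−15, 0, −8), |n|² = 289, n·R − 32 = -1445, so t = -1445/289 = -5.
Foot F = R − (-5)·n = (16, −25, −34); the reflection is 2F − R = (−59, −25, −74).

(-59, -25, -74)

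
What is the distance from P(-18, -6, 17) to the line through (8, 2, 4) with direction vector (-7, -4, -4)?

Direction vector d = (-7, -4, -4).
AP = (-26, -8, 13); AP·d = 162, |AP|² = 909, |d|² = 81.
distance² = |AP|² − (AP·d)²/|d|² = 909 − 26244/81 = 585, so the distance is 3√65.

3√65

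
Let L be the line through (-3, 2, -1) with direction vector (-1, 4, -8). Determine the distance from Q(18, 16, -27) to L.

Direction vector d = (-1, 4, -8).
AP = (21, 14, -26); AP·d = 243, |AP|² = 1313, |d|² = 81.
distance² = |AP|² − (AP·d)²/|d|² = 1313 − 59049/81 = 584, so the distance is 2√146.

2√146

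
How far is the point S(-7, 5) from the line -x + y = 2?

5√2

The normal to the line is n = (-1, 1) with |n| = √2.
|n·S − 2| = |12 − 2| = 10, so the distance is 10/√2 = 5√2.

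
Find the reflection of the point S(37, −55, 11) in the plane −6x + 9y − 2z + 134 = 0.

n = (−6, 9, −2), |n|² = 121, n·S − (-134) = -605, so t = -605/121 = -5.
Foot F = S − (-5)·n = (7, −10, 1); the reflection is 2F − S = (−23, 35, −9).

(-23, 35, -9)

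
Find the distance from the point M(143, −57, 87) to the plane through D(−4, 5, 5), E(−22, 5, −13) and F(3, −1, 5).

DE = (−18, 0, −18) and DF = (7, −6, 0), so a normal is n = DE × DF = (−108, −126, 108).
Then n·(143, −57, 87) − 342 = 792.
|n| = √(11664 + 15876 + 11664) = 198, so the distance is |792|/198 = 4.

4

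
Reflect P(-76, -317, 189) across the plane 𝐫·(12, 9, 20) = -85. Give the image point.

(-1996/25, -7997/25, 913/5)

With n = (12, 9, 20), the signed offset is (n·P − (-85))/|n|² = 100/625 = 4/25.
P' = P − 2t·n = (-76, -317, 189) − (8/25)·(12, 9, 20) = (-1996/25, -7997/25, 913/5).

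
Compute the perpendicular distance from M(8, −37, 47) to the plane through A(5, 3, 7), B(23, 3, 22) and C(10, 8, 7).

AB = (18, 0, 15) and AC = (5, 5, 0), so a normal is n = AB × AC = (−75, 75, 90).
Then n·(8, −37, 47) − 480 = 375.
|n| = √(5625 + 5625 + 8100) = 15√86, so the distance is |375|/(15√86) = 25/√86.

25√86/86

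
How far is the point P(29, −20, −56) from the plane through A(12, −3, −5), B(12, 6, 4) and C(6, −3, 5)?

AB = (0, 9, 9) and AC = (−6, 0, 10), so a normal is n = AB × AC = (90, −54, 54).
d = |90·29 + (-54)·(-20) + 54·(-56) − 972| / √(8100 + 2916 + 2916) = |-306| / (18√43) = 17/√43.

17/√43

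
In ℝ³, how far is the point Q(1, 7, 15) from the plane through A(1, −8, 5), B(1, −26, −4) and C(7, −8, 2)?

AB = (0, −18, −9) and AC = (6, 0, −3), so a normal is n = AB × AC = (54, −54, 108).
Then n·(1, 7, 15) − 1026 = 270.
|n| = √(2916 + 2916 + 11664) = 54√6, so the distance is |270|/(54√6) = 5√6/6.

5√6/6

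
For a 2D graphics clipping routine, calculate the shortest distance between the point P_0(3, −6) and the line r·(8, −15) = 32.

d = |8·3 + (-15)·(-6) − 32| / √(64 + 225) = |82|/17 = 82/17.

82/17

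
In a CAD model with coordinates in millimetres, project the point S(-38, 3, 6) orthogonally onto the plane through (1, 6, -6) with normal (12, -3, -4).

(-2, -6, -6)

The perpendicular from S has direction n = (12, -3, -4): r = (-38, 3, 6) + μ(12, -3, -4).
Substitute into the plane: n·(S + μn) = 18 gives -489 + 169μ = 18, so μ = 3.
Foot = (-38, 3, 6) + 3·(12, -3, -4) = (-2, -6, -6).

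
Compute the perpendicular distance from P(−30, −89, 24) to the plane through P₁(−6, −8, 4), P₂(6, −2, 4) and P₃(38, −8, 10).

P₁P₂ = (12, 6, 0) and P₁P₃ = (44, 0, 6), so a normal is n = P₁P₂ × P₁P₃ = (36, −72, −264).
Then n·(−30, −89, 24) − (−696) = −312.
|n| = √(1296 + 5184 + 69696) = 276, so the distance is |-312|/276 = 26/23.

26/23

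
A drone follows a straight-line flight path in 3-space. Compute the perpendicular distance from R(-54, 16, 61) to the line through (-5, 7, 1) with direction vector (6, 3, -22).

√1321

Direction vector d = (6, 3, -22).
AP = (-49, 9, 60), and AP × d = (-378, -718, -201).
|AP × d|² = 698809 and |d|² = 529, so the distance is √(698809/529) = √1321.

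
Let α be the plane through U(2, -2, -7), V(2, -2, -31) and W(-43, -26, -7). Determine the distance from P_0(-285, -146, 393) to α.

8

UV = (0, 0, -24) and UW = (-45, -24, 0), so a normal is n = UV × UW = (-576, 1080, 0).
d = |(-576)·(-285) + 1080·(-146) − (-3312)| / √(331776 + 1166400 + 0) = |9792| / 1224 = 8.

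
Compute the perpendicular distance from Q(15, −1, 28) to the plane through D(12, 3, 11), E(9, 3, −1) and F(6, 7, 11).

29√53/53

DE = (−3, 0, −12) and DF = (−6, 4, 0), so a normal is n = DE × DF = (48, 72, −12).
Then n·(15, −1, 28) − 660 = −348.
|n| = √(2304 + 5184 + 144) = 12√53, so the distance is |-348|/(12√53) = 29√53/53.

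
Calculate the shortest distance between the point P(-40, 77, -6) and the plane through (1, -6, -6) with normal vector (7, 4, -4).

The plane has equation n·(r − (1, -6, -6)) = 0, i.e. n·r = 7.
d = |7·(-40) + 4·77 + (-4)·(-6) − 7| / √(49 + 16 + 16) = |45| / 9 = 5.

5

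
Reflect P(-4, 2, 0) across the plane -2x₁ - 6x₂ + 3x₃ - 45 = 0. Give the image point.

(-8, -10, 6)

With n = (-2, -6, 3), the signed offset is (n·P − 45)/|n|² = -49/49 = -1.
P' = P − 2t·n = (-4, 2, 0) − (-2)·(-2, -6, 3) = (-8, -10, 6).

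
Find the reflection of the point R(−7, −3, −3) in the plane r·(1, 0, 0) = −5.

(-3, -3, -3)

n = (1, 0, 0), |n|² = 1, n·R − (-5) = -2, so t = -2/1 = -2.
Foot F = R − (-2)·n = (−5, −3, −3); the reflection is 2F − R = (−3, −3, −3).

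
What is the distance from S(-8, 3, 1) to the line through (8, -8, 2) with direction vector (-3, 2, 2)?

Direction vector d = (-3, 2, 2).
AP = (-16, 11, -1), and AP × d = (24, 35, 1).
|AP × d|² = 1802 and |d|² = 17, so the distance is √(1802/17) = √106.

√106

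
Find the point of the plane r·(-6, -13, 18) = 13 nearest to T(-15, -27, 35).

n = (-6, -13, 18), |n|² = 529, and n·T − 13 = 1058.
t = 1058/529 = 2, so the foot is T − t·n = (-15, -27, 35) − 2·(-6, -13, 18) = (-3, -1, -1).

(-3, -1, -1)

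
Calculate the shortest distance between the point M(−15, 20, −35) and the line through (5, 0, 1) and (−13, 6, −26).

4√10

A direction vector is d = (−18, 6, −27).
AP = (−20, 20, −36), and AP × d = (−324, 108, 240).
|AP × d|² = 174240 and |d|² = 1089, so the distance is √(174240/1089) = √160 = 4√10.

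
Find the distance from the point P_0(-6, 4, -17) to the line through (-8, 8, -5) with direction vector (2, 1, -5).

Direction vector d = (2, 1, -5).
AP = (2, -4, -12); AP·d = 60, |AP|² = 164, |d|² = 30.
distance² = |AP|² − (AP·d)²/|d|² = 164 − 3600/30 = 44, so the distance is 2√11.

2√11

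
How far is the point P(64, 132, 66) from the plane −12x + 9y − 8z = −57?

Normal vector n = (−12, 9, −8), and n·(64, 132, 66) − (−57) = −51.
|n| = √(144 + 81 + 64) = 17, so the distance is |-51|/17 = 3.

3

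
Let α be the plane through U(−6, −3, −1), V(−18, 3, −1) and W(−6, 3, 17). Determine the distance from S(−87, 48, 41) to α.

3

UV = (−12, 6, 0) and UW = (0, 6, 18), so a normal is n = UV × UW = (108, 216, −72).
Then n·(−87, 48, 41) − (−1224) = −756.
|n| = √(11664 + 46656 + 5184) = 252, so the distance is |-756|/252 = 3.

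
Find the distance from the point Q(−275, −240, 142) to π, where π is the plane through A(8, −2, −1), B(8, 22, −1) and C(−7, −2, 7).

7

AB = (0, 24, 0) and AC = (−15, 0, 8), so a normal is n = AB × AC = (192, 0, 360).
n = (192, 0, 360); n·P − 1176 = -2856; |n| = 408; distance = 2856/408 = 7.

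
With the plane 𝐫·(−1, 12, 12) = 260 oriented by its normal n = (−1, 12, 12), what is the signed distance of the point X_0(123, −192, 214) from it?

n·X_0 − 260 = -119.
|n| = 17, so the signed distance is -119/17 = -7.

-7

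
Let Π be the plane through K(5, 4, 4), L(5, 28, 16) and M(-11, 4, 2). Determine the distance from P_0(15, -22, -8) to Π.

KL = (0, 24, 12) and KM = (-16, 0, -2), so a normal is n = KL × KM = (-48, -192, 384).
d = |(-48)·15 + (-192)·(-22) + 384·(-8) − 528| / √(2304 + 36864 + 147456) = |-96| / 432 = 2/9.

2/9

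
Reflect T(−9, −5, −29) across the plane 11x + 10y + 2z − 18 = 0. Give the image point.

With n = (11, 10, 2), the signed offset is (n·T − 18)/|n|² = -225/225 = -1.
T' = T − 2t·n = (−9, −5, −29) − (-2)·(11, 10, 2) = (13, 15, −25).

(13, 15, -25)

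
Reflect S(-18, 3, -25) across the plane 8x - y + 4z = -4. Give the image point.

n = (8, -1, 4), |n|² = 81, n·S − (-4) = -243, so t = -243/81 = -3.
Foot F = S − (-3)·n = (6, 0, -13); the reflection is 2F − S = (30, -3, -1).

(30, -3, -1)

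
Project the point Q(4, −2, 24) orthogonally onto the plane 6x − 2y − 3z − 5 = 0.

(10, -4, 21)

The perpendicular from Q has direction n = (6, −2, −3): r = (4, −2, 24) + λ(6, −2, −3).
Substitute into the plane: n·(Q + λn) = 5 gives -44 + 49λ = 5, so λ = 1.
Foot = (4, −2, 24) + 1·(6, −2, −3) = (10, −4, 21).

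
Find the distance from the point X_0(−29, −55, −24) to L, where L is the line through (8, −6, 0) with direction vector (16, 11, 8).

√377

Direction vector d = (16, 11, 8).
AP = (−37, −49, −24); AP·d = -1323, |AP|² = 4346, |d|² = 441.
distance² = |AP|² − (AP·d)²/|d|² = 4346 − 1750329/441 = 377, so the distance is √377.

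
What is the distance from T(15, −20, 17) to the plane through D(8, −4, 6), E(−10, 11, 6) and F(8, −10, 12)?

5√97/97

DE = (−18, 15, 0) and DF = (0, −6, 6), so a normal is n = DE × DF = (90, 108, 108).
Then n·(15, −20, 17) − 936 = 90.
|n| = √(8100 + 11664 + 11664) = 18√97, so the distance is |90|/(18√97) = 5√97/97.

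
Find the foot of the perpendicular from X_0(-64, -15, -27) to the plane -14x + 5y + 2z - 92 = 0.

(-22, -30, -33)

The perpendicular from X_0 has direction n = (-14, 5, 2): r = (-64, -15, -27) + t(-14, 5, 2).
Substitute into the plane: n·(X_0 + tn) = 92 gives 767 + 225t = 92, so t = -3.
Foot = (-64, -15, -27) + (-3)·(-14, 5, 2) = (-22, -30, -33).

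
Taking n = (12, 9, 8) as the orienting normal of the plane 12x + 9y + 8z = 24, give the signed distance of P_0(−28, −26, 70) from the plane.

n·P_0 − 24 = -34.
|n| = 17, so the signed distance is -34/17 = -2.

-2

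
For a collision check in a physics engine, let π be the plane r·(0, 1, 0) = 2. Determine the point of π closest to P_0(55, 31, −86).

n = (0, 1, 0), |n|² = 1, and n·P_0 − 2 = 29.
t = 29/1 = 29, so the foot is P_0 − t·n = (55, 31, −86) − 29·(0, 1, 0) = (55, 2, −86).

(55, 2, -86)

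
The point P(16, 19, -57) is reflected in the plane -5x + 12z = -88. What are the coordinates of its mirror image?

With n = (-5, 0, 12), the signed offset is (n·P − (-88))/|n|² = -676/169 = -4.
P' = P − 2t·n = (16, 19, -57) − (-8)·(-5, 0, 12) = (-24, 19, 39).

(-24, 19, 39)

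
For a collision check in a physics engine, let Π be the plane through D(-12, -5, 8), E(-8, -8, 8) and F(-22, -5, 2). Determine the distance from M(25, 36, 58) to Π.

5√2/2

DE = (4, -3, 0) and DF = (-10, 0, -6), so a normal is n = DE × DF = (18, 24, -30).
d = |18·25 + 24·36 + (-30)·58 − (-576)| / √(324 + 576 + 900) = |150| / (30√2) = 5/√2.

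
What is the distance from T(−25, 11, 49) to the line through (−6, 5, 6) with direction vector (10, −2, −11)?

Direction vector d = (10, −2, −11).
AP = (−19, 6, 43); AP·d = -675, |AP|² = 2246, |d|² = 225.
distance² = |AP|² − (AP·d)²/|d|² = 2246 − 455625/225 = 221, so the distance is √221.

√221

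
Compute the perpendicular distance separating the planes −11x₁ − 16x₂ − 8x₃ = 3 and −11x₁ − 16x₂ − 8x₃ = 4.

Both planes have normal n = (−11, −16, −8), |n| = 21. Any point on the first plane is at distance |4 − 3|/|n| = 1/21 from the second.

1/21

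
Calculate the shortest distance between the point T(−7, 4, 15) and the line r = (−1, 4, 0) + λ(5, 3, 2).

3√29

Direction vector d = (5, 3, 2).
AP = (−6, 0, 15), and AP × d = (−45, 87, −18).
|AP × d|² = 9918 and |d|² = 38, so the distance is √(9918/38) = √261 = 3√29.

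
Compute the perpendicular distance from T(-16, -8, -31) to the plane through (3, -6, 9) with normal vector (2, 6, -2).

15/√11

The plane has equation n·(r − (3, -6, 9)) = 0, i.e. n·r = -48.
n = (2, 6, -2); n·P − (-48) = 30; |n| = 2√11; distance = 30/(2√11) = 15/√11.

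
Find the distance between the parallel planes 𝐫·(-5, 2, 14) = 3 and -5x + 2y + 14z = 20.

With common normal n = (-5, 2, 14) (|n| = 15), the distance is |3 − 20|/|n| = 17/15.

17/15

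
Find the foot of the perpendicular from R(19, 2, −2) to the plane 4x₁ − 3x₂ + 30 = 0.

(3, 14, -2)

The perpendicular from R has direction n = (4, −3, 0): r = (19, 2, −2) + t(4, −3, 0).
Substitute into the plane: n·(R + tn) = -30 gives 70 + 25t = -30, so t = -4.
Foot = (19, 2, −2) + (-4)·(4, −3, 0) = (3, 14, −2).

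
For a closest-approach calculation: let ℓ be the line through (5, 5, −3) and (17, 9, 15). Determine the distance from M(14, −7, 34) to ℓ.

A direction vector is d = (12, 4, 18).
AP = (9, −12, 37), and AP × d = (−364, 282, 180).
|AP × d|² = 244420 and |d|² = 484, so the distance is √(244420/484) = √505.

√505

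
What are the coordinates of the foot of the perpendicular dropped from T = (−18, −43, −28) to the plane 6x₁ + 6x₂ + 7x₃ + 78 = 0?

n = (6, 6, 7), |n|² = 121, and n·T − (-78) = -484.
t = -484/121 = -4, so the foot is T − t·n = (−18, −43, −28) − (-4)·(6, 6, 7) = (6, −19, 0).

(6, -19, 0)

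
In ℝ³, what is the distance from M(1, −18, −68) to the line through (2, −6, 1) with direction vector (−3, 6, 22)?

√145

Direction vector d = (−3, 6, 22).
AP = (−1, −12, −69); AP·d = -1587, |AP|² = 4906, |d|² = 529.
distance² = |AP|² − (AP·d)²/|d|² = 4906 − 2518569/529 = 145, so the distance is √145.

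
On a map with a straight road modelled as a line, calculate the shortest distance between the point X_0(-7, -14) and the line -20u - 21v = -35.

The normal to the line is n = (-20, -21) with |n| = 29.
|n·X_0 − (-35)| = |434 − (-35)| = 469, so the distance is 469/29.

469/29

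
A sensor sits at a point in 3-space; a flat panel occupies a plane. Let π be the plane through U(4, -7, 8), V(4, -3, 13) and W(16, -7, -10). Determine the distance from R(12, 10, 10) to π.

UV = (0, 4, 5) and UW = (12, 0, -18), so a normal is n = UV × UW = (-72, 60, -48).
n = (-72, 60, -48); n·P − (-1092) = 348; |n| = 12√77; distance = 348/(12√77) = 29√77/77.

29/√77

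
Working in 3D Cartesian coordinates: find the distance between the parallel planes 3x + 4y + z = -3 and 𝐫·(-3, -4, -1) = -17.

10√26/13

Divide the second equation by -1 to match normals: 3x + 4y + z = 17.
Both planes have normal n = (3, 4, 1), |n| = √26. Any point on the first plane is at distance |17 − (-3)|/|n| = 20/√26 = 10√26/13 from the second.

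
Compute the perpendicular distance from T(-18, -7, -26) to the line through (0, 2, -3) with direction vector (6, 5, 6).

Direction vector d = (6, 5, 6).
AP = (-18, -9, -23), and AP × d = (61, -30, -36).
|AP × d|² = 5917 and |d|² = 97, so the distance is √(5917/97) = √61.

√61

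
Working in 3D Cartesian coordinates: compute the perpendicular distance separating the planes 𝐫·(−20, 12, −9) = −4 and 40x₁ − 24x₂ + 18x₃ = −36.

Divide the second equation by -2 to match normals: −20x₁ + 12x₂ − 9x₃ = 18.
Both planes have normal n = (−20, 12, −9), |n| = 25. Any point on the first plane is at distance |18 − (-4)|/|n| = 22/25 from the second.

22/25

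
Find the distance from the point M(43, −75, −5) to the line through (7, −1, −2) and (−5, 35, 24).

A direction vector is d = (−12, 36, 26).
AP = (36, −74, −3), and AP × d = (−1816, −900, 408).
|AP × d|² = 4274320 and |d|² = 2116, so the distance is √(4274320/2116) = √2020 = 2√505.

2√505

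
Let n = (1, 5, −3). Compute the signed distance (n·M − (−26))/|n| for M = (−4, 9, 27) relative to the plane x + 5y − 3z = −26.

-14/√35

n·M − (-26) = -14.
|n| = √35, so the signed distance is -14/√35.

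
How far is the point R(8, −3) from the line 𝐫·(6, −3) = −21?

The normal to the line is n = (6, −3) with |n| = 3√5.
|n·R − (-21)| = |57 − (-21)| = 78, so the distance is 78/(3√5) = 26/√5.

26√5/5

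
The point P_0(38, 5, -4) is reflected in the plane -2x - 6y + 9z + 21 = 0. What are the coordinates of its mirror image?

With n = (-2, -6, 9), the signed offset is (n·P_0 − (-21))/|n|² = -121/121 = -1.
P_0' = P_0 − 2t·n = (38, 5, -4) − (-2)·(-2, -6, 9) = (34, -7, 14).

(34, -7, 14)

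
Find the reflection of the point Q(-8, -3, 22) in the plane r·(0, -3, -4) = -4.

n = (0, -3, -4), |n|² = 25, n·Q − (-4) = -75, so t = -75/25 = -3.
Foot F = Q − (-3)·n = (-8, -12, 10); the reflection is 2F − Q = (-8, -21, -2).

(-8, -21, -2)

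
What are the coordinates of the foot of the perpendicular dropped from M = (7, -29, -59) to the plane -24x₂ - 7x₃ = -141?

(7, 19, -45)

n = (0, -24, -7), |n|² = 625, and n·M − (-141) = 1250.
t = 1250/625 = 2, so the foot is M − t·n = (7, -29, -59) − 2·(0, -24, -7) = (7, 19, -45).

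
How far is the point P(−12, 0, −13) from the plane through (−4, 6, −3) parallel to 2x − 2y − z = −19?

Parallel planes share the normal n = (2, −2, −1); since (−4, 6, −3) lies on the plane, its equation is 2x − 2y − z = -17.
d = |2·(-12) + (-2)·0 + (-1)·(-13) − (-17)| / √(4 + 4 + 1) = |6| / 3 = 2.

2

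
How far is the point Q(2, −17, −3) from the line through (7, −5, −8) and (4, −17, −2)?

√5

A direction vector is d = (−3, −12, 6).
AP = (−5, −12, 5); AP·d = 189, |AP|² = 194, |d|² = 189.
distance² = |AP|² − (AP·d)²/|d|² = 194 − 35721/189 = 5, so the distance is √5.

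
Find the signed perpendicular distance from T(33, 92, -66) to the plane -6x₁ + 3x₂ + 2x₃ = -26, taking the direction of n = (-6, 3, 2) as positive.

-4

n·T − (-26) = -28.
|n| = 7, so the signed distance is -28/7 = -4.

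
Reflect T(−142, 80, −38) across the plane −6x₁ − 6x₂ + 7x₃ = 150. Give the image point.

With n = (−6, −6, 7), the signed offset is (n·T − 150)/|n|² = -44/121 = -4/11.
T' = T − 2t·n = (−142, 80, −38) − (-8/11)·(−6, −6, 7) = (−1610/11, 832/11, −362/11).

(-1610/11, 832/11, -362/11)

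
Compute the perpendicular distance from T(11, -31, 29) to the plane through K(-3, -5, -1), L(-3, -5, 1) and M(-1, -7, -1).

6√2

KL = (0, 0, 2) and KM = (2, -2, 0), so a normal is n = KL × KM = (4, 4, 0).
Then n·(11, -31, 29) - (-32) = -48.
|n| = √(16 + 16 + 0) = 4√2, so the distance is |-48|/(4√2) = 6√2.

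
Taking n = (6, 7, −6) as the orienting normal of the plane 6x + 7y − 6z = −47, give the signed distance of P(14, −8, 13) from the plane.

n·P − (-47) = -3.
|n| = 11, so the signed distance is -3/11.

-3/11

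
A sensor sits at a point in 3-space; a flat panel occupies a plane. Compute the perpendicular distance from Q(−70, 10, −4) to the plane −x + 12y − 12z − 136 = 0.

6

Normal vector n = (−1, 12, −12), and n·(−70, 10, −4) − 136 = 102.
|n| = √(1 + 144 + 144) = 17, so the distance is |102|/17 = 6.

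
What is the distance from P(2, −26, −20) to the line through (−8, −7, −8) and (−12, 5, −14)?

A direction vector is d = (−4, 12, −6).
AP = (10, −19, −12); AP·d = -196, |AP|² = 605, |d|² = 196.
distance² = |AP|² − (AP·d)²/|d|² = 605 − 38416/196 = 409, so the distance is √409.

√409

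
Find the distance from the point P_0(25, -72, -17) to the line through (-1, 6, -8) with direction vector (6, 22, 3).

4√130

Direction vector d = (6, 22, 3).
AP = (26, -78, -9); AP·d = -1587, |AP|² = 6841, |d|² = 529.
distance² = |AP|² − (AP·d)²/|d|² = 6841 − 2518569/529 = 2080, so the distance is 4√130.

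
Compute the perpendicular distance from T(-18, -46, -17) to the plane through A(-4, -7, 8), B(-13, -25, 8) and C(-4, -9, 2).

AB = (-9, -18, 0) and AC = (0, -2, -6), so a normal is n = AB × AC = (108, -54, 18).
Then n·(-18, -46, -17) - 90 = 144.
|n| = √(11664 + 2916 + 324) = 18√46, so the distance is |144|/(18√46) = 4√46/23.

4√46/23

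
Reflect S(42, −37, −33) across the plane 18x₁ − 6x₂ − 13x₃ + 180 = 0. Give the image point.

n = (18, −6, −13), |n|² = 529, n·S − (-180) = 1587, so t = 1587/529 = 3.
Foot F = S − 3·n = (−12, −19, 6); the reflection is 2F − S = (−66, −1, 45).

(-66, -1, 45)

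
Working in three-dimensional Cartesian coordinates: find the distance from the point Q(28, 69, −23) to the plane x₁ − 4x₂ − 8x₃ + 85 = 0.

Normal vector n = (1, −4, −8), and n·(28, 69, −23) − (−85) = 21.
|n| = √(1 + 16 + 64) = 9, so the distance is |21|/9 = 7/3.

7/3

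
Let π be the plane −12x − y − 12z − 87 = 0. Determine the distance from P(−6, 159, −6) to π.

d = |(-12)·(-6) + (-1)·159 + (-12)·(-6) − 87| / √(144 + 1 + 144) = |-102| / 17 = 6.

6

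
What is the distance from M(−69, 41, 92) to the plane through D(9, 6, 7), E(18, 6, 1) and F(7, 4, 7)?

DE = (9, 0, −6) and DF = (−2, −2, 0), so a normal is n = DE × DF = (−12, 12, −18).
Then n·(−69, 41, 92) − (−162) = −174.
|n| = √(144 + 144 + 324) = 6√17, so the distance is |-174|/(6√17) = 29√17/17.

29√17/17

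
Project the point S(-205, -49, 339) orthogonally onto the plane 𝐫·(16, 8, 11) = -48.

n = (16, 8, 11), |n|² = 441, and n·S − (-48) = 105.
t = 105/441 = 5/21, so the foot is S − t·n = (-205, -49, 339) − (5/21)·(16, 8, 11) = (-4385/21, -1069/21, 7064/21).

(-4385/21, -1069/21, 7064/21)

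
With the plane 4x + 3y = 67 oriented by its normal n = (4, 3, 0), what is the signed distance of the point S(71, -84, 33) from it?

-7

n·S − 67 = -35.
|n| = 5, so the signed distance is -35/5 = -7.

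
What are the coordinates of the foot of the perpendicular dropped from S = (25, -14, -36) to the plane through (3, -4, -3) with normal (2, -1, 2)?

(83/3, -46/3, -100/3)

n = (2, -1, 2), |n|² = 9, and n·S − 4 = -12.
t = -12/9 = -4/3, so the foot is S − t·n = (25, -14, -36) − (-4/3)·(2, -1, 2) = (83/3, -46/3, -100/3).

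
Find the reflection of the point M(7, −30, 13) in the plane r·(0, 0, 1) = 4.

With n = (0, 0, 1), the signed offset is (n·M − 4)/|n|² = 9/1 = 9.
M' = M − 2t·n = (7, −30, 13) − 18·(0, 0, 1) = (7, −30, −5).

(7, -30, -5)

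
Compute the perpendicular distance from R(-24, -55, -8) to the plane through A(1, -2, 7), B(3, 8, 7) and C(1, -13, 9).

AB = (2, 10, 0) and AC = (0, -11, 2), so a normal is n = AB × AC = (20, -4, -22).
d = |20·(-24) + (-4)·(-55) + (-22)·(-8) − (-126)| / √(400 + 16 + 484) = |42| / 30 = 7/5.

7/5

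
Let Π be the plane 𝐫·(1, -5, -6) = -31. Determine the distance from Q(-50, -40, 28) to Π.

13√62/62

n = (1, -5, -6); n·P − (-31) = 13; |n| = √62; distance = 13/√62 = 13√62/62.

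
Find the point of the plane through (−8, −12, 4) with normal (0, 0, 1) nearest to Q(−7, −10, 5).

(-7, -10, 4)

n = (0, 0, 1), |n|² = 1, and n·Q − 4 = 1.
t = 1/1 = 1, so the foot is Q − t·n = (−7, −10, 5) − 1·(0, 0, 1) = (−7, −10, 4).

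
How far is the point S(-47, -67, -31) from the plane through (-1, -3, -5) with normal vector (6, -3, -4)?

20√61/61

The plane has equation n·(r − (-1, -3, -5)) = 0, i.e. n·r = 23.
n = (6, -3, -4); n·P − 23 = 20; |n| = √61; distance = 20/√61.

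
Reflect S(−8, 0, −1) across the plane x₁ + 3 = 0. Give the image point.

(2, 0, -1)

n = (1, 0, 0), |n|² = 1, n·S − (-3) = -5, so t = -5/1 = -5.
Foot F = S − (-5)·n = (−3, 0, −1); the reflection is 2F − S = (2, 0, −1).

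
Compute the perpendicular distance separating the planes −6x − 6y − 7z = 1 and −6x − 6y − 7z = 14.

Both planes have normal n = (−6, −6, −7), |n| = 11. Any point on the first plane is at distance |14 − 1|/|n| = 13/11 from the second.

13/11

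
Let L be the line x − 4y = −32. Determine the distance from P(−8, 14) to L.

32/√17

The normal to the line is n = (1, −4) with |n| = √17.
|n·P − (-32)| = |-64 − (-32)| = 32, so the distance is 32/√17 = 32√17/17.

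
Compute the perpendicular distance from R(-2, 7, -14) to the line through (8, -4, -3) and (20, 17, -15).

A direction vector is d = (12, 21, -12).
AP = (-10, 11, -11); AP·d = 243, |AP|² = 342, |d|² = 729.
distance² = |AP|² − (AP·d)²/|d|² = 342 − 59049/729 = 261, so the distance is 3√29.

3√29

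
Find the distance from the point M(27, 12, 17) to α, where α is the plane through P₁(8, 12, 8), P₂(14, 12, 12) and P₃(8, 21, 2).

11√17/17

P₁P₂ = (6, 0, 4) and P₁P₃ = (0, 9, −6), so a normal is n = P₁P₂ × P₁P₃ = (−36, 36, 54).
d = |(-36)·27 + 36·12 + 54·17 − 576| / √(1296 + 1296 + 2916) = |-198| / (18√17) = 11/√17.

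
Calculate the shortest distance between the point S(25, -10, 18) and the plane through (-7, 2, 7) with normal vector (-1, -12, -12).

20/17

The plane has equation n·(r − (-7, 2, 7)) = 0, i.e. n·r = -101.
d = |(-1)·25 + (-12)·(-10) + (-12)·18 − (-101)| / √(1 + 144 + 144) = |-20| / 17 = 20/17.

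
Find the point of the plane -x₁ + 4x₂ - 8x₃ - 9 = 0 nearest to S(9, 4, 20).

n = (-1, 4, -8), |n|² = 81, and n·S − 9 = -162.
t = -162/81 = -2, so the foot is S − t·n = (9, 4, 20) − (-2)·(-1, 4, -8) = (7, 12, 4).

(7, 12, 4)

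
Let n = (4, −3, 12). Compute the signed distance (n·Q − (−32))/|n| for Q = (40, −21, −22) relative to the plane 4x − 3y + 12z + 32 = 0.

n·Q − (-32) = -9.
|n| = 13, so the signed distance is -9/13.

-9/13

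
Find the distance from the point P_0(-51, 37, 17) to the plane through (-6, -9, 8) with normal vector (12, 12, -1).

3/17

The plane has equation n·(r − (-6, -9, 8)) = 0, i.e. n·r = -188.
Then n·(-51, 37, 17) - (-188) = 3.
|n| = √(144 + 144 + 1) = 17, so the distance is |3|/17 = 3/17.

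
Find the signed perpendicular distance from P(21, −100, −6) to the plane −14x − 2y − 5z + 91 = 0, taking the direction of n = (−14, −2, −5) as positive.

n·P − (-91) = 27.
|n| = 15, so the signed distance is 27/15 = 9/5.

9/5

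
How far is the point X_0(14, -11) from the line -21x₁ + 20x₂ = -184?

330/29

The normal to the line is n = (-21, 20) with |n| = 29.
|n·X_0 − (-184)| = |-514 − (-184)| = 330, so the distance is 330/29.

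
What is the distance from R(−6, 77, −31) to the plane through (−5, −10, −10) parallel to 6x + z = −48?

27√37/37

Parallel planes share the normal n = (6, 0, 1); since (−5, −10, −10) lies on the plane, its equation is 6x + z = -40.
Then n·(−6, 77, −31) − (−40) = −27.
|n| = √(36 + 0 + 1) = √37, so the distance is |-27|/√37 = 27√37/37.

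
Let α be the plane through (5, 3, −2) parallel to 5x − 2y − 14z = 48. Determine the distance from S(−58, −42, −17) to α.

Parallel planes share the normal n = (5, −2, −14); since (5, 3, −2) lies on the plane, its equation is 5x − 2y − 14z = 47.
Then n·(−58, −42, −17) − 47 = −15.
|n| = √(25 + 4 + 196) = 15, so the distance is |-15|/15 = 1.

1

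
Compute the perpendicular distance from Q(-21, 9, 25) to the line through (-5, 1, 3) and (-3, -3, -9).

2√37

A direction vector is d = (2, -4, -12).
AP = (-16, 8, 22); AP·d = -328, |AP|² = 804, |d|² = 164.
distance² = |AP|² − (AP·d)²/|d|² = 804 − 107584/164 = 148, so the distance is 2√37.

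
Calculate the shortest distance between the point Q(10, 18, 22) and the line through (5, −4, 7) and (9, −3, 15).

√410

A direction vector is d = (4, 1, 8).
AP = (5, 22, 15); AP·d = 162, |AP|² = 734, |d|² = 81.
distance² = |AP|² − (AP·d)²/|d|² = 734 − 26244/81 = 410, so the distance is √410.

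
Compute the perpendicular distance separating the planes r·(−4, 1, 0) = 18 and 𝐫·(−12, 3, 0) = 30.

Divide the second equation by 3 to match normals: −4x₁ + x₂ = 10.
With common normal n = (−4, 1, 0) (|n| = √17), the distance is |18 − 10|/|n| = 8/√17 = 8√17/17.

8/√17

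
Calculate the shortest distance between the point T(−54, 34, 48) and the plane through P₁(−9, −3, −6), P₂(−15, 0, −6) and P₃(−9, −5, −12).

3

P₁P₂ = (−6, 3, 0) and P₁P₃ = (0, −2, −6), so a normal is n = P₁P₂ × P₁P₃ = (−18, −36, 12).
Then n·(−54, 34, 48) − 198 = 126.
|n| = √(324 + 1296 + 144) = 42, so the distance is |126|/42 = 3.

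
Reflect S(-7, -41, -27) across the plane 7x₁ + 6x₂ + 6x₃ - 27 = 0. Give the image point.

(49, 7, 21)

With n = (7, 6, 6), the signed offset is (n·S − 27)/|n|² = -484/121 = -4.
S' = S − 2t·n = (-7, -41, -27) − (-8)·(7, 6, 6) = (49, 7, 21).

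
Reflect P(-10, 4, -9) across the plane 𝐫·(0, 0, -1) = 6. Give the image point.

With n = (0, 0, -1), the signed offset is (n·P − 6)/|n|² = 3/1 = 3.
P' = P − 2t·n = (-10, 4, -9) − 6·(0, 0, -1) = (-10, 4, -3).

(-10, 4, -3)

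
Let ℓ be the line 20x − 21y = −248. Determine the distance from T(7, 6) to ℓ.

262/29

The normal to the line is n = (20, −21) with |n| = 29.
|n·T − (-248)| = |14 − (-248)| = 262, so the distance is 262/29.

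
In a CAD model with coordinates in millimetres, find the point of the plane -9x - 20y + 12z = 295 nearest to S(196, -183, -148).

n = (-9, -20, 12), |n|² = 625, and n·S − 295 = -175.
t = -175/625 = -7/25, so the foot is S − t·n = (196, -183, -148) − (-7/25)·(-9, -20, 12) = (4837/25, -943/5, -3616/25).

(4837/25, -943/5, -3616/25)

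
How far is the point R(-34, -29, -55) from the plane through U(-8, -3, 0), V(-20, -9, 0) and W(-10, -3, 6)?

UV = (-12, -6, 0) and UW = (-2, 0, 6), so a normal is n = UV × UW = (-36, 72, -12).
Then n·(-34, -29, -55) - 72 = -276.
|n| = √(1296 + 5184 + 144) = 12√46, so the distance is |-276|/(12√46) = √46/2.

√46/2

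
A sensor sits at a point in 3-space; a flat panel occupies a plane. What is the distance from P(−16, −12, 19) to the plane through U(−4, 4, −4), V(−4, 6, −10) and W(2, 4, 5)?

2

UV = (0, 2, −6) and UW = (6, 0, 9), so a normal is n = UV × UW = (18, −36, −12).
Then n·(−16, −12, 19) − (−168) = 84.
|n| = √(324 + 1296 + 144) = 42, so the distance is |84|/42 = 2.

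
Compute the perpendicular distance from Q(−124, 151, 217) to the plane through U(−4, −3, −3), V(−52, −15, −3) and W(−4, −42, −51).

UV = (−48, −12, 0) and UW = (0, −39, −48), so a normal is n = UV × UW = (576, −2304, 1872).
Then n·(−124, 151, 217) − (−1008) = −12096.
|n| = √(331776 + 5308416 + 3504384) = 3024, so the distance is |-12096|/3024 = 4.

4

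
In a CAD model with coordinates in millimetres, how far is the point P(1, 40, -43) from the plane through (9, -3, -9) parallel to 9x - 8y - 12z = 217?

Parallel planes share the normal n = (9, -8, -12); since (9, -3, -9) lies on the plane, its equation is 9x - 8y - 12z = 213.
d = |9·1 + (-8)·40 + (-12)·(-43) − 213| / √(81 + 64 + 144) = |-8| / 17 = 8/17.

8/17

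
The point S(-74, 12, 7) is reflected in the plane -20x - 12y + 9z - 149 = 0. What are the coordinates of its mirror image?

With n = (-20, -12, 9), the signed offset is (n·S − 149)/|n|² = 1250/625 = 2.
S' = S − 2t·n = (-74, 12, 7) − 4·(-20, -12, 9) = (6, 60, -29).

(6, 60, -29)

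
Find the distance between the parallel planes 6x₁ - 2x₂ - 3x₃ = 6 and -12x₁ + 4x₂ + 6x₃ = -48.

Divide the second equation by -2 to match normals: 6x₁ - 2x₂ - 3x₃ = 24.
With common normal n = (6, -2, -3) (|n| = 7), the distance is |6 − 24|/|n| = 18/7.

18/7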